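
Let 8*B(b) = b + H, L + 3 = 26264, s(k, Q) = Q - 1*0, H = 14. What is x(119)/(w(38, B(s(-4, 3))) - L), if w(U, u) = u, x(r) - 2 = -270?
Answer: 2144/210071 ≈ 0.010206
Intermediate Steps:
s(k, Q) = Q (s(k, Q) = Q + 0 = Q)
L = 26261 (L = -3 + 26264 = 26261)
x(r) = -268 (x(r) = 2 - 270 = -268)
B(b) = 7/4 + b/8 (B(b) = (b + 14)/8 = (14 + b)/8 = 7/4 + b/8)
x(119)/(w(38, B(s(-4, 3))) - L) = -268/((7/4 + (⅛)*3) - 1*26261) = -268/((7/4 + 3/8) - 26261) = -268/(17/8 - 26261) = -268/(-210071/8) = -268*(-8/210071) = 2144/210071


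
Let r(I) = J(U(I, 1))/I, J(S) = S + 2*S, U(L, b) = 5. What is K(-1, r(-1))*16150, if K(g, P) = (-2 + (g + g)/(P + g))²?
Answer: 1816875/32 ≈ 56777.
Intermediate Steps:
J(S) = 3*S
r(I) = 15/I (r(I) = (3*5)/I = 15/I)
K(g, P) = (-2 + 2*g/(P + g))² (K(g, P) = (-2 + (2*g)/(P + g))² = (-2 + 2*g/(P + g))²)
K(-1, r(-1))*16150 = (4*(15/(-1))²/(15/(-1) - 1)²)*16150 = (4*(15*(-1))²/(15*(-1) - 1)²)*16150 = (4*(-15)²/(-15 - 1)²)*16150 = (4*225/(-16)²)*16150 = (4*225*(1/256))*16150 = (225/64)*16150 = 1816875/32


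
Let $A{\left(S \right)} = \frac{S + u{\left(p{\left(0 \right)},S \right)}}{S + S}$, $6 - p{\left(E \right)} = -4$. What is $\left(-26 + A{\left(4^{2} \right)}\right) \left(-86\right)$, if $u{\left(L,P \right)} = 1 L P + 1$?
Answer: $\frac{28165}{16} \approx 1760.3$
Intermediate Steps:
$p{\left(E \right)} = 10$ ($p{\left(E \right)} = 6 - -4 = 6 + 4 = 10$)
$u{\left(L,P \right)} = 1 + L P$ ($u{\left(L,P \right)} = L P + 1 = 1 + L P$)
$A{\left(S \right)} = \frac{1 + 11 S}{2 S}$ ($A{\left(S \right)} = \frac{S + \left(1 + 10 S\right)}{S + S} = \frac{1 + 11 S}{2 S}$)
$\left(-26 + A{\left(4^{2} \right)}\right) \left(-86\right) = \left(-26 + \frac{1 + 11 \cdot 4^{2}}{2 \cdot 4^{2}}\right) \left(-86\right) = \left(-26 + \frac{1 + 11 \cdot 16}{2 \cdot 16}\right) \left(-86\right) = \left(-26 + \frac{1}{2} \cdot \frac{1}{16} \left(1 + 176\right)\right) \left(-86\right) = \left(-26 + \frac{1}{2} \cdot \frac{1}{16} \cdot 177\right) \left(-86\right) = \left(-26 + \frac{177}{32}\right) \left(-86\right) = \left(- \frac{655}{32}\right) \left(-86\right) = \frac{28165}{16}$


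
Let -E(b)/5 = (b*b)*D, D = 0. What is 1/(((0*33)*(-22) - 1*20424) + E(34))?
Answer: -1/20424 ≈ -4.8962e-5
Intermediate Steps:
E(b) = 0 (E(b) = -5*b*b*0 = -5*b²*0 = -5*0 = 0)
1/(((0*33)*(-22) - 1*20424) + E(34)) = 1/(((0*33)*(-22) - 1*20424) + 0) = 1/((0*(-22) - 20424) + 0) = 1/((0 - 20424) + 0) = 1/(-20424 + 0) = 1/(-20424) = -1/20424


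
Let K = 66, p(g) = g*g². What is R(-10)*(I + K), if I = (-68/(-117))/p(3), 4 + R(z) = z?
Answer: -2919868/3159 ≈ -924.30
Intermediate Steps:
R(z) = -4 + z
p(g) = g³
I = 68/3159 (I = (-68/(-117))/(3³) = -68*(-1/117)/27 = (68/117)*(1/27) = 68/3159 ≈ 0.021526)
R(-10)*(I + K) = (-4 - 10)*(68/3159 + 66) = -14*208562/3159 = -2919868/3159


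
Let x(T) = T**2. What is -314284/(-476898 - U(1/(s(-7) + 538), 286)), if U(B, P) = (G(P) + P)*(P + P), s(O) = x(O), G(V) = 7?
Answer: 157142/322247 ≈ 0.48764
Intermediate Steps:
s(O) = O**2
U(B, P) = 2*P*(7 + P) (U(B, P) = (7 + P)*(P + P) = (7 + P)*(2*P) = 2*P*(7 + P))
-314284/(-476898 - U(1/(s(-7) + 538), 286)) = -314284/(-476898 - 2*286*(7 + 286)) = -314284/(-476898 - 2*286*293) = -314284/(-476898 - 1*167596) = -314284/(-476898 - 167596) = -314284/(-644494) = -314284*(-1/644494) = 157142/322247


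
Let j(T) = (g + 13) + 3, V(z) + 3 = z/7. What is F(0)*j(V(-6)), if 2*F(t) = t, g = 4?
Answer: 0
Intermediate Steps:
V(z) = -3 + z/7
j(T) = 20 (j(T) = (4 + 13) + 3 = 17 + 3 = 20)
F(t) = t/2
F(0)*j(V(-6)) = ((½)*0)*20 = 0*20 = 0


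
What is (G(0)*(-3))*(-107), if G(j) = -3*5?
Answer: -4815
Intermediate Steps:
G(j) = -15
(G(0)*(-3))*(-107) = -15*(-3)*(-107) = 45*(-107) = -4815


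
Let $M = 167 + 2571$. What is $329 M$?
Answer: $900802$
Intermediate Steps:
$M = 2738$
$329 M = 329 \cdot 2738 = 900802$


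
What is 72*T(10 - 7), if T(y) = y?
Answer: 216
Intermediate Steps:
72*T(10 - 7) = 72*(10 - 7) = 72*3 = 216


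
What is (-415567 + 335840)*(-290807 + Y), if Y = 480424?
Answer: -15117594559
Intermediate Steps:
(-415567 + 335840)*(-290807 + Y) = (-415567 + 335840)*(-290807 + 480424) = -79727*189617 = -15117594559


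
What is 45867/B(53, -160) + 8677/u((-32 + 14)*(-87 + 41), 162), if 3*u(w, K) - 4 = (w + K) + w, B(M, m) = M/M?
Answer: 83595705/1822 ≈ 45881.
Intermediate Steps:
B(M, m) = 1
u(w, K) = 4/3 + K/3 + 2*w/3 (u(w, K) = 4/3 + ((w + K) + w)/3 = 4/3 + ((K + w) + w)/3 = 4/3 + (K + 2*w)/3 = 4/3 + (K/3 + 2*w/3) = 4/3 + K/3 + 2*w/3)
45867/B(53, -160) + 8677/u((-32 + 14)*(-87 + 41), 162) = 45867/1 + 8677/(4/3 + (⅓)*162 + 2*((-32 + 14)*(-87 + 41))/3) = 45867*1 + 8677/(4/3 + 54 + 2*(-18*(-46))/3) = 45867 + 8677/(4/3 + 54 + (⅔)*828) = 45867 + 8677/(4/3 + 54 + 552) = 45867 + 8677/(1822/3) = 45867 + 8677*(3/1822) = 45867 + 26031/1822 = 83595705/1822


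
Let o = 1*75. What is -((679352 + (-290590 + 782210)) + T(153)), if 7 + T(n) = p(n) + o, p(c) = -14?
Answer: -1171026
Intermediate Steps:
o = 75
T(n) = 54 (T(n) = -7 + (-14 + 75) = -7 + 61 = 54)
-((679352 + (-290590 + 782210)) + T(153)) = -((679352 + (-290590 + 782210)) + 54) = -((679352 + 491620) + 54) = -(1170972 + 54) = -1*1171026 = -1171026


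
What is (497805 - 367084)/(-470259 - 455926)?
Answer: -130721/926185 ≈ -0.14114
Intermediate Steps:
(497805 - 367084)/(-470259 - 455926) = 130721/(-926185) = 130721*(-1/926185) = -130721/926185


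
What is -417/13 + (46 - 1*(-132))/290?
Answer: -59308/1885 ≈ -31.463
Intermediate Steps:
-417/13 + (46 - 1*(-132))/290 = -417*1/13 + (46 + 132)*(1/290) = -417/13 + 178*(1/290) = -417/13 + 89/145 = -59308/1885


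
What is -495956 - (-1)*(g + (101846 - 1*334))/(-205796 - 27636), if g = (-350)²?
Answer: -28943056251/58358 ≈ -4.9596e+5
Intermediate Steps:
g = 122500
-495956 - (-1)*(g + (101846 - 1*334))/(-205796 - 27636) = -495956 - (-1)*(122500 + (101846 - 1*334))/(-205796 - 27636) = -495956 - (-1)*(122500 + (101846 - 334))/(-233432) = -495956 - (-1)*(122500 + 101512)*(-1/233432) = -495956 - (-1)*224012*(-1/233432) = -495956 - (-1)*(-56003)/58358 = -495956 - 1*56003/58358 = -495956 - 56003/58358 = -28943056251/58358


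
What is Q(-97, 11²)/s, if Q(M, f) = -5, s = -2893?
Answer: 5/2893 ≈ 0.0017283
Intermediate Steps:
Q(-97, 11²)/s = -5/(-2893) = -5*(-1/2893) = 5/2893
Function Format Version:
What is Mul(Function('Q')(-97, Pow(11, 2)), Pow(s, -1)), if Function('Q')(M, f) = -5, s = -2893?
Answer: Rational(5, 2893) ≈ 0.0017283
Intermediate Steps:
Mul(Function('Q')(-97, Pow(11, 2)), Pow(s, -1)) = Mul(-5, Pow(-2893, -1)) = Mul(-5, Rational(-1, 2893)) = Rational(5, 2893)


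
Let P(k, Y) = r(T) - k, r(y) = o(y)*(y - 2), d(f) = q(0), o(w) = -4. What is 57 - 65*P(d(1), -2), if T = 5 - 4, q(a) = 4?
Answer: 57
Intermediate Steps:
d(f) = 4
T = 1
r(y) = 8 - 4*y (r(y) = -4*(y - 2) = -4*(-2 + y) = 8 - 4*y)
P(k, Y) = 4 - k (P(k, Y) = (8 - 4*1) - k = (8 - 4) - k = 4 - k)
57 - 65*P(d(1), -2) = 57 - 65*(4 - 1*4) = 57 - 65*(4 - 4) = 57 - 65*0 = 57 + 0 = 57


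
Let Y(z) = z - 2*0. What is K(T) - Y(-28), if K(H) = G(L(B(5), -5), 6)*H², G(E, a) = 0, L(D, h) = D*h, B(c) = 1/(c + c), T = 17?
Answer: 28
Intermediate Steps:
B(c) = 1/(2*c)
K(H) = 0 (K(H) = 0*H² = 0)
Y(z) = z (Y(z) = z + 0 = z)
K(T) - Y(-28) = 0 - 1*(-28) = 0 + 28 = 28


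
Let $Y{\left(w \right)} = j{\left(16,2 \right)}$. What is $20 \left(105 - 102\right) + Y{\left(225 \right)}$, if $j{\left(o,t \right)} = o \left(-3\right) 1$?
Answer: $12$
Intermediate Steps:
$j{\left(o,t \right)} = - 3 o$ ($j{\left(o,t \right)} = - 3 o 1 = - 3 o$)
$Y{\left(w \right)} = -48$ ($Y{\left(w \right)} = \left(-3\right) 16 = -48$)
$20 \left(105 - 102\right) + Y{\left(225 \right)} = 20 \left(105 - 102\right) - 48 = 20 \cdot 3 - 48 = 60 - 48 = 12$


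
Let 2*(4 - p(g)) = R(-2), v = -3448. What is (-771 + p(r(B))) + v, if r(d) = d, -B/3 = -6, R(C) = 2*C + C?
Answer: -4212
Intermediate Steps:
R(C) = 3*C
B = 18 (B = -3*(-6) = 18)
p(g) = 7 (p(g) = 4 - 3*(-2)/2 = 4 - ½*(-6) = 4 + 3 = 7)
(-771 + p(r(B))) + v = (-771 + 7) - 3448 = -764 - 3448 = -4212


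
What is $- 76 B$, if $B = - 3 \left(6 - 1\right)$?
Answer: $1140$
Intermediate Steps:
$B = -15$ ($B = \left(-3\right) 5 = -15$)
$- 76 B = \left(-76\right) \left(-15\right) = 1140$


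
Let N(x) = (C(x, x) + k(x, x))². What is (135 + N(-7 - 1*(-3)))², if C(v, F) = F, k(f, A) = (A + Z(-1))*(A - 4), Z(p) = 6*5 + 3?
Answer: 3117100561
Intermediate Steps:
Z(p) = 33 (Z(p) = 30 + 3 = 33)
k(f, A) = (-4 + A)*(33 + A) (k(f, A) = (A + 33)*(A - 4) = (33 + A)*(-4 + A) = (-4 + A)*(33 + A))
N(x) = (-132 + x² + 30*x)² (N(x) = (x + (-132 + x² + 29*x))² = (-132 + x² + 30*x)²)
(135 + N(-7 - 1*(-3)))² = (135 + (-132 + (-7 - 1*(-3))² + 30*(-7 - 1*(-3)))²)² = (135 + (-132 + (-7 + 3)² + 30*(-7 + 3))²)² = (135 + (-132 + (-4)² + 30*(-4))²)² = (135 + (-132 + 16 - 120)²)² = (135 + (-236)²)² = (135 + 55696)² = 55831² = 3117100561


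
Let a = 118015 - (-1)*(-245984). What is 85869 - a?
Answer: 213838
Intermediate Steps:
a = -127969 (a = 118015 - 1*245984 = 118015 - 245984 = -127969)
85869 - a = 85869 - 1*(-127969) = 85869 + 127969 = 213838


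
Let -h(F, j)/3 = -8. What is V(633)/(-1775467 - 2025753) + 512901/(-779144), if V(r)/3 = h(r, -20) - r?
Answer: -487056510783/740424438920 ≈ -0.65781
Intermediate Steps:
h(F, j) = 24 (h(F, j) = -3*(-8) = 24)
V(r) = 72 - 3*r (V(r) = 3*(24 - r) = 72 - 3*r)
V(633)/(-1775467 - 2025753) + 512901/(-779144) = (72 - 3*633)/(-1775467 - 2025753) + 512901/(-779144) = (72 - 1899)/(-3801220) + 512901*(-1/779144) = -1827*(-1/3801220) - 512901/779144 = 1827/3801220 - 512901/779144 = -487056510783/740424438920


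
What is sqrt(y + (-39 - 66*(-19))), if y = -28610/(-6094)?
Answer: sqrt(11323901270)/3047 ≈ 34.924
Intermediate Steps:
y = 14305/3047 (y = -28610*(-1/6094) = 14305/3047 ≈ 4.6948)
sqrt(y + (-39 - 66*(-19))) = sqrt(14305/3047 + (-39 - 66*(-19))) = sqrt(14305/3047 + (-39 + 1254)) = sqrt(14305/3047 + 1215) = sqrt(3716410/3047) = sqrt(11323901270)/3047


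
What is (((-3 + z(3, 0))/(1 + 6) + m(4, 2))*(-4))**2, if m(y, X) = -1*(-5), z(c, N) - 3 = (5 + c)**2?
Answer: 156816/49 ≈ 3200.3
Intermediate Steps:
z(c, N) = 3 + (5 + c)**2
m(y, X) = 5
(((-3 + z(3, 0))/(1 + 6) + m(4, 2))*(-4))**2 = (((-3 + (3 + (5 + 3)**2))/(1 + 6) + 5)*(-4))**2 = (((-3 + (3 + 8**2))/7 + 5)*(-4))**2 = (((-3 + (3 + 64))*(1/7) + 5)*(-4))**2 = (((-3 + 67)*(1/7) + 5)*(-4))**2 = ((64*(1/7) + 5)*(-4))**2 = ((64/7 + 5)*(-4))**2 = ((99/7)*(-4))**2 = (-396/7)**2 = 156816/49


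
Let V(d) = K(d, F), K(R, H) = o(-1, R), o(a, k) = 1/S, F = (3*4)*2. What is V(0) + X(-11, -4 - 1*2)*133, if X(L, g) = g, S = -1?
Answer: -799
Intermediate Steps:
F = 24 (F = 12*2 = 24)
o(a, k) = -1 (o(a, k) = 1/(-1) = -1)
K(R, H) = -1
V(d) = -1
V(0) + X(-11, -4 - 1*2)*133 = -1 + (-4 - 1*2)*133 = -1 + (-4 - 2)*133 = -1 - 6*133 = -1 - 798 = -799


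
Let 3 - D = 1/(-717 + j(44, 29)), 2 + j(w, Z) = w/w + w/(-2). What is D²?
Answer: 4932841/547600 ≈ 9.0081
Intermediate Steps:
j(w, Z) = -1 - w/2 (j(w, Z) = -2 + (w/w + w/(-2)) = -2 + (1 + w*(-½)) = -2 + (1 - w/2) = -1 - w/2)
D = 2221/740 (D = 3 - 1/(-717 + (-1 - ½*44)) = 3 - 1/(-717 + (-1 - 22)) = 3 - 1/(-717 - 23) = 3 - 1/(-740) = 3 - 1*(-1/740) = 3 + 1/740 = 2221/740 ≈ 3.0014)
D² = (2221/740)² = 4932841/547600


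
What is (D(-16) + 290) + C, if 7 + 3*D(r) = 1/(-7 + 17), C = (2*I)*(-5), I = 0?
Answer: 2877/10 ≈ 287.70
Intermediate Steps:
C = 0 (C = (2*0)*(-5) = 0*(-5) = 0)
D(r) = -23/10 (D(r) = -7/3 + 1/(3*(-7 + 17)) = -7/3 + (⅓)/10 = -7/3 + (⅓)*(⅒) = -7/3 + 1/30 = -23/10)
(D(-16) + 290) + C = (-23/10 + 290) + 0 = 2877/10 + 0 = 2877/10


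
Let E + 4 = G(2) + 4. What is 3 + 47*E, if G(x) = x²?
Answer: 191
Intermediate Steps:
E = 4 (E = -4 + (2² + 4) = -4 + (4 + 4) = -4 + 8 = 4)
3 + 47*E = 3 + 47*4 = 3 + 188 = 191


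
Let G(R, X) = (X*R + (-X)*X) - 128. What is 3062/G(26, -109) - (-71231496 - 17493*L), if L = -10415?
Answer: -1646951066519/14843 ≈ -1.1096e+8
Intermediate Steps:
G(R, X) = -128 - X² + R*X (G(R, X) = (R*X - X²) - 128 = (-X² + R*X) - 128 = -128 - X² + R*X)
3062/G(26, -109) - (-71231496 - 17493*L) = 3062/(-128 - 1*(-109)² + 26*(-109)) - 17493/((-1/(4072 - 10415))) = 3062/(-128 - 1*11881 - 2834) - 17493/((-1/(-6343))) = 3062/(-128 - 11881 - 2834) - 17493/((-1*(-1/6343))) = 3062/(-14843) - 17493/1/6343 = 3062*(-1/14843) - 17493*6343 = -3062/14843 - 110958099 = -1646951066519/14843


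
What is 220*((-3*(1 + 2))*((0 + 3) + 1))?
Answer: -7920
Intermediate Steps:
220*((-3*(1 + 2))*((0 + 3) + 1)) = 220*((-3*3)*(3 + 1)) = 220*(-9*4) = 220*(-36) = -7920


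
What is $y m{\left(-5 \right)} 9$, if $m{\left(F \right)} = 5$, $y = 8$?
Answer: $360$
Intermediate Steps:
$y m{\left(-5 \right)} 9 = 8 \cdot 5 \cdot 9 = 40 \cdot 9 = 360$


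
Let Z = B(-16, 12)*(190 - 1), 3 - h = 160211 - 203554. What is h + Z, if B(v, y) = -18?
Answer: 39944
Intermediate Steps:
h = 43346 (h = 3 - (160211 - 203554) = 3 - 1*(-43343) = 3 + 43343 = 43346)
Z = -3402 (Z = -18*(190 - 1) = -18*189 = -3402)
h + Z = 43346 - 3402 = 39944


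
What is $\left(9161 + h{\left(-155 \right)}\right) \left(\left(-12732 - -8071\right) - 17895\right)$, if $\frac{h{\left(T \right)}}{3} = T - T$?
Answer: $-206635516$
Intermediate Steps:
$h{\left(T \right)} = 0$ ($h{\left(T \right)} = 3 \left(T - T\right) = 3 \cdot 0 = 0$)
$\left(9161 + h{\left(-155 \right)}\right) \left(\left(-12732 - -8071\right) - 17895\right) = \left(9161 + 0\right) \left(\left(-12732 - -8071\right) - 17895\right) = 9161 \left(\left(-12732 + 8071\right) - 17895\right) = 9161 \left(-4661 - 17895\right) = 9161 \left(-22556\right) = -206635516$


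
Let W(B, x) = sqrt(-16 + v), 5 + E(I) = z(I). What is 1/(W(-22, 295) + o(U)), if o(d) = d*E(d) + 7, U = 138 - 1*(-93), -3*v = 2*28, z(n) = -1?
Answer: -4137/5705027 - 2*I*sqrt(78)/5705027 ≈ -0.00072515 - 3.0961e-6*I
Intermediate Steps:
E(I) = -6 (E(I) = -5 - 1 = -6)
v = -56/3 (v = -2*28/3 = -1/3*56 = -56/3 ≈ -18.667)
W(B, x) = 2*I*sqrt(78)/3 (W(B, x) = sqrt(-16 - 56/3) = sqrt(-104/3) = 2*I*sqrt(78)/3)
U = 231 (U = 138 + 93 = 231)
o(d) = 7 - 6*d (o(d) = d*(-6) + 7 = -6*d + 7 = 7 - 6*d)
1/(W(-22, 295) + o(U)) = 1/(2*I*sqrt(78)/3 + (7 - 6*231)) = 1/(2*I*sqrt(78)/3 + (7 - 1386)) = 1/(2*I*sqrt(78)/3 - 1379) = 1/(-1379 + 2*I*sqrt(78)/3)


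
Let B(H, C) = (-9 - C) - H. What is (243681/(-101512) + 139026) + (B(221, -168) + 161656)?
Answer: 30516293759/101512 ≈ 3.0062e+5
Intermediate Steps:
B(H, C) = -9 - C - H
(243681/(-101512) + 139026) + (B(221, -168) + 161656) = (243681/(-101512) + 139026) + ((-9 - 1*(-168) - 1*221) + 161656) = (243681*(-1/101512) + 139026) + ((-9 + 168 - 221) + 161656) = (-243681/101512 + 139026) + (-62 + 161656) = 14112563631/101512 + 161594 = 30516293759/101512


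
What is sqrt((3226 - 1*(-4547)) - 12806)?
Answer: I*sqrt(5033) ≈ 70.944*I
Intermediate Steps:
sqrt((3226 - 1*(-4547)) - 12806) = sqrt((3226 + 4547) - 12806) = sqrt(7773 - 12806) = sqrt(-5033) = I*sqrt(5033)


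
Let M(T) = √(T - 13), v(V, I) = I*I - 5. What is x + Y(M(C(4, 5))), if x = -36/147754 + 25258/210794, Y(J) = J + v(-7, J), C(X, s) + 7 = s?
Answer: -154797187893/7786414169 + I*√15 ≈ -19.88 + 3.873*I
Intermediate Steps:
C(X, s) = -7 + s
v(V, I) = -5 + I² (v(V, I) = I² - 5 = -5 + I²)
M(T) = √(-13 + T)
Y(J) = -5 + J + J² (Y(J) = J + (-5 + J²) = -5 + J + J²)
x = 931095487/7786414169 (x = -36*1/147754 + 25258*(1/210794) = -18/73877 + 12629/105397 = 931095487/7786414169 ≈ 0.11958)
x + Y(M(C(4, 5))) = 931095487/7786414169 + (-5 + √(-13 + (-7 + 5)) + (√(-13 + (-7 + 5)))²) = 931095487/7786414169 + (-5 + √(-13 - 2) + (√(-13 - 2))²) = 931095487/7786414169 + (-5 + √(-15) + (√(-15))²) = 931095487/7786414169 + (-5 + I*√15 + (I*√15)²) = 931095487/7786414169 + (-5 + I*√15 - 15) = 931095487/7786414169 + (-20 + I*√15) = -154797187893/7786414169 + I*√15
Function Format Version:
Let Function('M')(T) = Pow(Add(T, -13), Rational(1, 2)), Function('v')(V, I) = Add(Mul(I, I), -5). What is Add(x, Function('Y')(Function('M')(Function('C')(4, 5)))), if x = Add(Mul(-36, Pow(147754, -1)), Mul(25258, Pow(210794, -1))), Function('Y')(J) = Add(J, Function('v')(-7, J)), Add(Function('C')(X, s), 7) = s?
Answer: Add(Rational(-154797187893, 7786414169), Mul(I, Pow(15, Rational(1, 2)))) ≈ Add(-19.880, Mul(3.8730, I))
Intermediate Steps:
Function('C')(X, s) = Add(-7, s)
Function('v')(V, I) = Add(-5, Pow(I, 2)) (Function('v')(V, I) = Add(Pow(I, 2), -5) = Add(-5, Pow(I, 2)))
Function('M')(T) = Pow(Add(-13, T), Rational(1, 2))
Function('Y')(J) = Add(-5, J, Pow(J, 2)) (Function('Y')(J) = Add(J, Add(-5, Pow(J, 2))) = Add(-5, J, Pow(J, 2)))
x = Rational(931095487, 7786414169) (x = Add(Mul(-36, Rational(1, 147754)), Mul(25258, Rational(1, 210794))) = Add(Rational(-18, 73877), Rational(12629, 105397)) = Rational(931095487, 7786414169) ≈ 0.11958)
Add(x, Function('Y')(Function('M')(Function('C')(4, 5)))) = Add(Rational(931095487, 7786414169), Add(-5, Pow(Add(-13, Add(-7, 5)), Rational(1, 2)), Pow(Pow(Add(-13, Add(-7, 5)), Rational(1, 2)), 2))) = Add(Rational(931095487, 7786414169), Add(-5, Pow(Add(-13, -2), Rational(1, 2)), Pow(Pow(Add(-13, -2), Rational(1, 2)), 2))) = Add(Rational(931095487, 7786414169), Add(-5, Pow(-15, Rational(1, 2)), Pow(Pow(-15, Rational(1, 2)), 2))) = Add(Rational(931095487, 7786414169), Add(-5, Mul(I, Pow(15, Rational(1, 2))), Pow(Mul(I, Pow(15, Rational(1, 2))), 2))) = Add(Rational(931095487, 7786414169), Add(-5, Mul(I, Pow(15, Rational(1, 2))), -15)) = Add(Rational(931095487, 7786414169), Add(-20, Mul(I, Pow(15, Rational(1, 2))))) = Add(Rational(-154797187893, 7786414169), Mul(I, Pow(15, Rational(1, 2))))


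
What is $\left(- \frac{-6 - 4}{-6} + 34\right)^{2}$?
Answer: $\frac{9409}{9} \approx 1045.4$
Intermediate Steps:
$\left(- \frac{-6 - 4}{-6} + 34\right)^{2} = \left(- \frac{\left(-6 + \left(0 - 4\right)\right) \left(-1\right)}{6} + 34\right)^{2} = \left(- \frac{\left(-6 - 4\right) \left(-1\right)}{6} + 34\right)^{2} = \left(- \frac{\left(-10\right) \left(-1\right)}{6} + 34\right)^{2} = \left(\left(-1\right) \frac{5}{3} + 34\right)^{2} = \left(- \frac{5}{3} + 34\right)^{2} = \left(\frac{97}{3}\right)^{2} = \frac{9409}{9}$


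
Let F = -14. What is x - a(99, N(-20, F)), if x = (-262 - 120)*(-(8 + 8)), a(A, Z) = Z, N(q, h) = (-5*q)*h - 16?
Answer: 7528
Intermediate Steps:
N(q, h) = -16 - 5*h*q (N(q, h) = -5*h*q - 16 = -16 - 5*h*q)
x = 6112 (x = -(-382)*16 = -382*(-16) = 6112)
x - a(99, N(-20, F)) = 6112 - (-16 - 5*(-14)*(-20)) = 6112 - (-16 - 1400) = 6112 - 1*(-1416) = 6112 + 1416 = 7528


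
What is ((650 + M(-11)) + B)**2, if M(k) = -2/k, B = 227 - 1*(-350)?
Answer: 182223001/121 ≈ 1.5060e+6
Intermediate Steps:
B = 577 (B = 227 + 350 = 577)
((650 + M(-11)) + B)**2 = ((650 - 2/(-11)) + 577)**2 = ((650 - 2*(-1/11)) + 577)**2 = ((650 + 2/11) + 577)**2 = (7152/11 + 577)**2 = (13499/11)**2 = 182223001/121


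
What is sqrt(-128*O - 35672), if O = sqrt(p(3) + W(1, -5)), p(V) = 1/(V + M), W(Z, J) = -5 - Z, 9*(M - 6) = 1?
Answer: 2*sqrt(-14991158 - 656*I*sqrt(39606))/41 ≈ 0.82239 - 188.87*I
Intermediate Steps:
M = 55/9 (M = 6 + (1/9)*1 = 6 + 1/9 = 55/9 ≈ 6.1111)
p(V) = 1/(55/9 + V) (p(V) = 1/(V + 55/9) = 1/(55/9 + V))
O = I*sqrt(39606)/82 (O = sqrt(9/(55 + 9*3) + (-5 - 1*1)) = sqrt(9/(55 + 27) + (-5 - 1)) = sqrt(9/82 - 6) = sqrt(-483/82) = I*sqrt(39606)/82 ≈ 2.427*I)
sqrt(-128*O - 35672) = sqrt(-64*I*sqrt(39606)/41 - 35672) = sqrt(-35672 - 64*I*sqrt(39606)/41)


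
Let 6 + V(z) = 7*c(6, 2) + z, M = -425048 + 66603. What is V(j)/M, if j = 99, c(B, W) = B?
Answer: -27/71689 ≈ -0.00037663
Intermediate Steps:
M = -358445
V(z) = 36 + z (V(z) = -6 + (7*6 + z) = -6 + (42 + z) = 36 + z)
V(j)/M = (36 + 99)/(-358445) = 135*(-1/358445) = -27/71689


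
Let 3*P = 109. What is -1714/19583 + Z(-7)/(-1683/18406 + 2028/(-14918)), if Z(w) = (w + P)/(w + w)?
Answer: 117172876891894/12837847165983 ≈ 9.1271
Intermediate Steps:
P = 109/3 (P = (⅓)*109 = 109/3 ≈ 36.333)
Z(w) = (109/3 + w)/(2*w) (Z(w) = (w + 109/3)/(w + w) = (109/3 + w)/((2*w)) = (109/3 + w)*(1/(2*w)) = (109/3 + w)/(2*w))
-1714/19583 + Z(-7)/(-1683/18406 + 2028/(-14918)) = -1714/19583 + ((⅙)*(109 + 3*(-7))/(-7))/(-1683/18406 + 2028/(-14918)) = -1714*1/19583 + ((⅙)*(-⅐)*(109 - 21))/(-1683*1/18406 + 2028*(-1/14918)) = -1714/19583 + ((⅙)*(-⅐)*88)/(-1683/18406 - 1014/7459) = -1714/19583 - 44/(21*(-31217181/137290354)) = -1714/19583 - 44/21*(-137290354/31217181) = -1714/19583 + 6040775576/655560801 = 117172876891894/12837847165983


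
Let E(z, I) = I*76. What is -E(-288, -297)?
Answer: 22572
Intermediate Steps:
E(z, I) = 76*I
-E(-288, -297) = -76*(-297) = -1*(-22572) = 22572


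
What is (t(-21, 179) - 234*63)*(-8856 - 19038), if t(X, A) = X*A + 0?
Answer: 516066894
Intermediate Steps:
t(X, A) = A*X (t(X, A) = A*X + 0 = A*X)
(t(-21, 179) - 234*63)*(-8856 - 19038) = (179*(-21) - 234*63)*(-8856 - 19038) = (-3759 - 14742)*(-27894) = -18501*(-27894) = 516066894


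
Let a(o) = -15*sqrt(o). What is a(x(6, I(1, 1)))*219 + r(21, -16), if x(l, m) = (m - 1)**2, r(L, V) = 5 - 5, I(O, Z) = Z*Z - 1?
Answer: -3285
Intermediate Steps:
I(O, Z) = -1 + Z**2 (I(O, Z) = Z**2 - 1 = -1 + Z**2)
r(L, V) = 0
x(l, m) = (-1 + m)**2
a(x(6, I(1, 1)))*219 + r(21, -16) = -15*sqrt((-1 + (-1 + 1**2))**2)*219 + 0 = -15*sqrt((-1 + (-1 + 1))**2)*219 + 0 = -15*sqrt((-1 + 0)**2)*219 + 0 = -15*sqrt((-1)**2)*219 + 0 = -15*sqrt(1)*219 + 0 = -15*1*219 + 0 = -15*219 + 0 = -3285 + 0 = -3285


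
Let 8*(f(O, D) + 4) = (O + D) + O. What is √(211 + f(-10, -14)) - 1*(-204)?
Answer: 204 + √811/2 ≈ 218.24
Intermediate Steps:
f(O, D) = -4 + O/4 + D/8 (f(O, D) = -4 + ((O + D) + O)/8 = -4 + ((D + O) + O)/8 = -4 + (D + 2*O)/8 = -4 + (O/4 + D/8) = -4 + O/4 + D/8)
√(211 + f(-10, -14)) - 1*(-204) = √(211 + (-4 + (¼)*(-10) + (⅛)*(-14))) - 1*(-204) = √(211 + (-4 - 5/2 - 7/4)) + 204 = √(211 - 33/4) + 204 = √(811/4) + 204 = √811/2 + 204 = 204 + √811/2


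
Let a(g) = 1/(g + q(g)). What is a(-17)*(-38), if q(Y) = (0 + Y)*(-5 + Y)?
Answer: -38/357 ≈ -0.10644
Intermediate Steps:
q(Y) = Y*(-5 + Y)
a(g) = 1/(g + g*(-5 + g))
a(-17)*(-38) = (1/((-17)*(-4 - 17)))*(-38) = -1/17/(-21)*(-38) = -1/17*(-1/21)*(-38) = (1/357)*(-38) = -38/357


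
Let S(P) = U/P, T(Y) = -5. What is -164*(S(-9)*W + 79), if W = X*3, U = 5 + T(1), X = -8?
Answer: -12956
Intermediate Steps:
U = 0 (U = 5 - 5 = 0)
S(P) = 0 (S(P) = 0/P = 0)
W = -24 (W = -8*3 = -24)
-164*(S(-9)*W + 79) = -164*(0*(-24) + 79) = -164*(0 + 79) = -164*79 = -12956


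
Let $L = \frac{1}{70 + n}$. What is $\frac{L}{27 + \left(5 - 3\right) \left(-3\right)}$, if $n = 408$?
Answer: $\frac{1}{10038} \approx 9.9621 \cdot 10^{-5}$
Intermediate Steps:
$L = \frac{1}{478}$ ($L = \frac{1}{70 + 408} = \frac{1}{478} \approx 0.002092$)
$\frac{L}{27 + \left(5 - 3\right) \left(-3\right)} = \frac{1}{478 \left(27 + \left(5 - 3\right) \left(-3\right)\right)} = \frac{1}{478 \left(27 + 2 \left(-3\right)\right)} = \frac{1}{478 \left(27 - 6\right)} = \frac{1}{478 \cdot 21} = \frac{1}{478} \cdot \frac{1}{21} = \frac{1}{10038}$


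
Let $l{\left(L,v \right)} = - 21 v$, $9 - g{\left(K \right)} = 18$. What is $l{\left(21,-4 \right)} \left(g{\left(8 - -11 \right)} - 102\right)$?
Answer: $-9324$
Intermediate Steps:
$g{\left(K \right)} = -9$ ($g{\left(K \right)} = 9 - 18 = -9$)
$l{\left(21,-4 \right)} \left(g{\left(8 - -11 \right)} - 102\right) = \left(-21\right) \left(-4\right) \left(-9 - 102\right) = 84 \left(-111\right) = -9324$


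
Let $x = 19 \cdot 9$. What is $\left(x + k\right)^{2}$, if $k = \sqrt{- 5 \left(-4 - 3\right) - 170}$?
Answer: $29106 + 1026 i \sqrt{15} \approx 29106.0 + 3973.7 i$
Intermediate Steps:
$x = 171$
$k = 3 i \sqrt{15}$ ($k = \sqrt{\left(-5\right) \left(-7\right) - 170} = \sqrt{35 - 170} = \sqrt{-135} = 3 i \sqrt{15} \approx 11.619 i$)
$\left(x + k\right)^{2} = \left(171 + 3 i \sqrt{15}\right)^{2}$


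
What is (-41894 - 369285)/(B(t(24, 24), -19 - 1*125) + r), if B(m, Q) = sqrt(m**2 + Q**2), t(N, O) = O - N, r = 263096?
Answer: -411179/263240 ≈ -1.5620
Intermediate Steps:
B(m, Q) = sqrt(Q**2 + m**2)
(-41894 - 369285)/(B(t(24, 24), -19 - 1*125) + r) = (-41894 - 369285)/(sqrt((-19 - 1*125)**2 + (24 - 1*24)**2) + 263096) = -411179/(sqrt((-19 - 125)**2 + (24 - 24)**2) + 263096) = -411179/(sqrt((-144)**2 + 0**2) + 263096) = -411179/(sqrt(20736 + 0) + 263096) = -411179/(sqrt(20736) + 263096) = -411179/(144 + 263096) = -411179/263240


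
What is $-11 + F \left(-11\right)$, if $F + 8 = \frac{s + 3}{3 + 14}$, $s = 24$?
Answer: $\frac{1012}{17} \approx 59.529$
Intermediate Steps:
$F = - \frac{109}{17}$ ($F = -8 + \frac{24 + 3}{3 + 14} = -8 + \frac{27}{17} = - \frac{109}{17} \approx -6.4118$)
$-11 + F \left(-11\right) = -11 - - \frac{1199}{17} = -11 + \frac{1199}{17} = \frac{1012}{17}$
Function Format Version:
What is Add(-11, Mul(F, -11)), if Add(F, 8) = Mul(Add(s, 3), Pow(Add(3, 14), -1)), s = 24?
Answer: Rational(1012, 17) ≈ 59.529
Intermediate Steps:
F = Rational(-109, 17) (F = Add(-8, Mul(Add(24, 3), Pow(Add(3, 14), -1))) = Add(-8, Mul(27, Pow(17, -1))) = Add(-8, Mul(27, Rational(1, 17))) = Add(-8, Rational(27, 17)) = Rational(-109, 17) ≈ -6.4118)
Add(-11, Mul(F, -11)) = Add(-11, Mul(Rational(-109, 17), -11)) = Add(-11, Rational(1199, 17)) = Rational(1012, 17)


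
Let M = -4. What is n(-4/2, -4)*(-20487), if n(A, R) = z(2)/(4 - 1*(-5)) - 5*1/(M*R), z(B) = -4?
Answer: 744361/48 ≈ 15508.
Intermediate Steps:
n(A, R) = -4/9 + 5/(4*R) (n(A, R) = -4/(4 - 1*(-5)) - 5*(-1/(4*R)) = -4/(4 + 5) - (-5)/(4*R) = -4/9 + 5/(4*R))
n(-4/2, -4)*(-20487) = ((1/36)*(45 - 16*(-4))/(-4))*(-20487) = ((1/36)*(-¼)*(45 + 64))*(-20487) = ((1/36)*(-¼)*109)*(-20487) = -109/144*(-20487) = 744361/48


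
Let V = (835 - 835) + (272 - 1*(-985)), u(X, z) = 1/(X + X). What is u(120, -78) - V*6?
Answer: -1810079/240 ≈ -7542.0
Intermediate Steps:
u(X, z) = 1/(2*X)
V = 1257 (V = 0 + (272 + 985) = 0 + 1257 = 1257)
u(120, -78) - V*6 = (½)/120 - 1257*6 = (½)*(1/120) - 1*7542 = 1/240 - 7542 = -1810079/240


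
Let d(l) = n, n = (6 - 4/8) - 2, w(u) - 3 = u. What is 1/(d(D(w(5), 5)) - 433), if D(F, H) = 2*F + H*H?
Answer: -2/859 ≈ -0.0023283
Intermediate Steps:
w(u) = 3 + u
D(F, H) = H**2 + 2*F (D(F, H) = 2*F + H**2 = H**2 + 2*F)
n = 7/2 (n = (6 - 4*1/8) - 2 = (6 - 1/2) - 2 = 11/2 - 2 = 7/2 ≈ 3.5000)
d(l) = 7/2
1/(d(D(w(5), 5)) - 433) = 1/(7/2 - 433) = 1/(-859/2) = -2/859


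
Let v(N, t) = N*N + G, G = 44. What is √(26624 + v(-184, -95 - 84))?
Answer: 2*√15131 ≈ 246.02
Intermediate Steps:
v(N, t) = 44 + N² (v(N, t) = N*N + 44 = N² + 44 = 44 + N²)
√(26624 + v(-184, -95 - 84)) = √(26624 + (44 + (-184)²)) = √(26624 + (44 + 33856)) = √(26624 + 33900) = √60524 = 2*√15131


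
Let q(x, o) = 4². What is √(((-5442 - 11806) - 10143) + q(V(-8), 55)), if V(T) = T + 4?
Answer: 5*I*√1095 ≈ 165.45*I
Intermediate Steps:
V(T) = 4 + T
q(x, o) = 16
√(((-5442 - 11806) - 10143) + q(V(-8), 55)) = √(((-5442 - 11806) - 10143) + 16) = √((-17248 - 10143) + 16) = √(-27391 + 16) = √(-27375) = 5*I*√1095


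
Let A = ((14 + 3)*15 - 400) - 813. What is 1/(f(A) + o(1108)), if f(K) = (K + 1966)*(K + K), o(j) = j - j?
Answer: -1/1931328 ≈ -5.1778e-7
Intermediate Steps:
o(j) = 0
A = -958 (A = (17*15 - 400) - 813 = (255 - 400) - 813 = -145 - 813 = -958)
f(K) = 2*K*(1966 + K) (f(K) = (1966 + K)*(2*K) = 2*K*(1966 + K))
1/(f(A) + o(1108)) = 1/(2*(-958)*(1966 - 958) + 0) = 1/(2*(-958)*1008 + 0) = 1/(-1931328 + 0) = 1/(-1931328) = -1/1931328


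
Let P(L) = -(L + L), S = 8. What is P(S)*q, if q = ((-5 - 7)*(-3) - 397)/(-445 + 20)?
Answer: -5776/425 ≈ -13.591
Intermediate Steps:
P(L) = -2*L
q = 361/425 (q = (-12*(-3) - 397)/(-425) = (36 - 397)*(-1/425) = -361*(-1/425) = 361/425 ≈ 0.84941)
P(S)*q = -2*8*(361/425) = -16*361/425 = -5776/425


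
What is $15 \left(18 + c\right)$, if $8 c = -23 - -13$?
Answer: $\frac{1005}{4} \approx 251.25$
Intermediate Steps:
$c = - \frac{5}{4}$ ($c = \frac{-23 - -13}{8} = \frac{-23 + 13}{8} = \frac{1}{8} \left(-10\right) = - \frac{5}{4} \approx -1.25$)
$15 \left(18 + c\right) = 15 \left(18 - \frac{5}{4}\right) = 15 \cdot \frac{67}{4} = \frac{1005}{4}$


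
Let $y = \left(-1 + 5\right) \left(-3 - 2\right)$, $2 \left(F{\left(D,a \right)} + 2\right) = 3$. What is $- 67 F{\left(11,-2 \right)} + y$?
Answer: $\frac{27}{2} \approx 13.5$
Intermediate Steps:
$F{\left(D,a \right)} = - \frac{1}{2}$ ($F{\left(D,a \right)} = -2 + \frac{1}{2} \cdot 3 = -2 + \frac{3}{2} = - \frac{1}{2}$)
$y = -20$ ($y = 4 \left(-5\right) = -20$)
$- 67 F{\left(11,-2 \right)} + y = \left(-67\right) \left(- \frac{1}{2}\right) - 20 = \frac{67}{2} - 20 = \frac{27}{2}$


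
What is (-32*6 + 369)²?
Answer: 31329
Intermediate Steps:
(-32*6 + 369)² = (-192 + 369)² = 177² = 31329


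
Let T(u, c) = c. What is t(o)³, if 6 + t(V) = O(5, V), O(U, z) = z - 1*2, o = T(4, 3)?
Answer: -125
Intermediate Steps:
o = 3
O(U, z) = -2 + z (O(U, z) = z - 2 = -2 + z)
t(V) = -8 + V (t(V) = -6 + (-2 + V) = -8 + V)
t(o)³ = (-8 + 3)³ = (-5)³ = -125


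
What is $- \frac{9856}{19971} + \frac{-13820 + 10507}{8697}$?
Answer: $- \frac{7232455}{8270847} \approx -0.87445$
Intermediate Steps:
$- \frac{9856}{19971} + \frac{-13820 + 10507}{8697} = \left(-9856\right) \frac{1}{19971} - \frac{3313}{8697} = - \frac{1408}{2853} - \frac{3313}{8697} = - \frac{7232455}{8270847}$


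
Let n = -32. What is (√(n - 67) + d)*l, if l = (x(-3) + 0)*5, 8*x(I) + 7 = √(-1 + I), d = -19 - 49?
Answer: 5*(7 - 2*I)*(68 - 3*I*√11)/8 ≈ 285.06 - 128.53*I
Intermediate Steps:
d = -68
x(I) = -7/8 + √(-1 + I)/8
l = -35/8 + 5*I/4 (l = ((-7/8 + √(-1 - 3)/8) + 0)*5 = ((-7/8 + √(-4)/8) + 0)*5 = ((-7/8 + (2*I)/8) + 0)*5 = ((-7/8 + I/4) + 0)*5 = (-7/8 + I/4)*5 = -35/8 + 5*I/4 ≈ -4.375 + 1.25*I)
(√(n - 67) + d)*l = (√(-32 - 67) - 68)*(-35/8 + 5*I/4) = (√(-99) - 68)*(-35/8 + 5*I/4) = (3*I*√11 - 68)*(-35/8 + 5*I/4) = (-68 + 3*I*√11)*(-35/8 + 5*I/4)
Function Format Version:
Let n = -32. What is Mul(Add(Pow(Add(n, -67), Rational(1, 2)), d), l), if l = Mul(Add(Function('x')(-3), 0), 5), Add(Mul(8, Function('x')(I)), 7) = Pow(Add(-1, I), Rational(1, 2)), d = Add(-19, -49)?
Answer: Mul(Rational(5, 8), Add(7, Mul(-2, I)), Add(68, Mul(-3, I, Pow(11, Rational(1, 2))))) ≈ Add(285.06, Mul(-128.53, I))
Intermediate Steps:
d = -68
Function('x')(I) = Add(Rational(-7, 8), Mul(Rational(1, 8), Pow(Add(-1, I), Rational(1, 2))))
l = Add(Rational(-35, 8), Mul(Rational(5, 4), I)) (l = Mul(Add(Add(Rational(-7, 8), Mul(Rational(1, 8), Pow(Add(-1, -3), Rational(1, 2)))), 0), 5) = Mul(Add(Add(Rational(-7, 8), Mul(Rational(1, 8), Pow(-4, Rational(1, 2)))), 0), 5) = Mul(Add(Add(Rational(-7, 8), Mul(Rational(1, 8), Mul(2, I))), 0), 5) = Mul(Add(Add(Rational(-7, 8), Mul(Rational(1, 4), I)), 0), 5) = Mul(Add(Rational(-7, 8), Mul(Rational(1, 4), I)), 5) = Add(Rational(-35, 8), Mul(Rational(5, 4), I)) ≈ Add(-4.3750, Mul(1.2500, I)))
Mul(Add(Pow(Add(n, -67), Rational(1, 2)), d), l) = Mul(Add(Pow(Add(-32, -67), Rational(1, 2)), -68), Add(Rational(-35, 8), Mul(Rational(5, 4), I))) = Mul(Add(Pow(-99, Rational(1, 2)), -68), Add(Rational(-35, 8), Mul(Rational(5, 4), I))) = Mul(Add(Mul(3, I, Pow(11, Rational(1, 2))), -68), Add(Rational(-35, 8), Mul(Rational(5, 4), I))) = Mul(Add(-68, Mul(3, I, Pow(11, Rational(1, 2)))), Add(Rational(-35, 8), Mul(Rational(5, 4), I)))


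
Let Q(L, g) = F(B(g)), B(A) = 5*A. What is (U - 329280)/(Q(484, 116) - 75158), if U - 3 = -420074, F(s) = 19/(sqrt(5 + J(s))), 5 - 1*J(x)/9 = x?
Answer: 291172965107860/29203908064241 - 14237669*I*sqrt(5170)/29203908064241 ≈ 9.9703 - 3.5054e-5*I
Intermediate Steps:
J(x) = 45 - 9*x
F(s) = 19/sqrt(50 - 9*s) (F(s) = 19/(sqrt(5 + (45 - 9*s))) = 19/(sqrt(50 - 9*s)) = 19/sqrt(50 - 9*s))
Q(L, g) = 19/sqrt(50 - 45*g)
U = -420071 (U = 3 - 420074 = -420071)
(U - 329280)/(Q(484, 116) - 75158) = (-420071 - 329280)/(19/sqrt(50 - 45*116) - 75158) = -749351/(19/sqrt(50 - 5220) - 75158) = -749351/(19/sqrt(-5170) - 75158) = -749351/(19*(-I*sqrt(5170)/5170) - 75158) = -749351/(-19*I*sqrt(5170)/5170 - 75158) = -749351/(-75158 - 19*I*sqrt(5170)/5170)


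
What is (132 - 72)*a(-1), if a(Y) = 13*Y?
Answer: -780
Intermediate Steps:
(132 - 72)*a(-1) = (132 - 72)*(13*(-1)) = 60*(-13) = -780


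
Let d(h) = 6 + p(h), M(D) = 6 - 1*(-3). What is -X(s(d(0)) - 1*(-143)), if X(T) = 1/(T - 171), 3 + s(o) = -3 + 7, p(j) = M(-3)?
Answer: 1/27 ≈ 0.037037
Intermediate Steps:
M(D) = 9 (M(D) = 6 + 3 = 9)
p(j) = 9
d(h) = 15 (d(h) = 6 + 9 = 15)
s(o) = 1 (s(o) = -3 + (-3 + 7) = -3 + 4 = 1)
X(T) = 1/(-171 + T)
-X(s(d(0)) - 1*(-143)) = -1/(-171 + (1 - 1*(-143))) = -1/(-171 + (1 + 143)) = -1/(-171 + 144) = -1/(-27) = -1*(-1/27) = 1/27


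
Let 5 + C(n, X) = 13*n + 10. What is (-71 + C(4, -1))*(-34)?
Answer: 476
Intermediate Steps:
C(n, X) = 5 + 13*n (C(n, X) = -5 + (13*n + 10) = -5 + (10 + 13*n) = 5 + 13*n)
(-71 + C(4, -1))*(-34) = (-71 + (5 + 13*4))*(-34) = (-71 + (5 + 52))*(-34) = (-71 + 57)*(-34) = -14*(-34) = 476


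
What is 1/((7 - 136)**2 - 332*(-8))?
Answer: 1/19297 ≈ 5.1822e-5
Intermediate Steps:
1/((7 - 136)**2 - 332*(-8)) = 1/((-129)**2 + 2656) = 1/(16641 + 2656) = 1/19297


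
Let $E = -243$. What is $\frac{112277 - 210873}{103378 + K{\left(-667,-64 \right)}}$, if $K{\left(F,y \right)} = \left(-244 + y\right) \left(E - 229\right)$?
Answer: $- \frac{49298}{124377} \approx -0.39636$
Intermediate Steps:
$K{\left(F,y \right)} = 115168 - 472 y$ ($K{\left(F,y \right)} = \left(-244 + y\right) \left(-243 - 229\right) = \left(-244 + y\right) \left(-472\right) = 115168 - 472 y$)
$\frac{112277 - 210873}{103378 + K{\left(-667,-64 \right)}} = \frac{112277 - 210873}{103378 + \left(115168 - -30208\right)} = - \frac{98596}{103378 + \left(115168 + 30208\right)} = - \frac{98596}{103378 + 145376} = - \frac{98596}{248754} = \left(-98596\right) \frac{1}{248754} = - \frac{49298}{124377}$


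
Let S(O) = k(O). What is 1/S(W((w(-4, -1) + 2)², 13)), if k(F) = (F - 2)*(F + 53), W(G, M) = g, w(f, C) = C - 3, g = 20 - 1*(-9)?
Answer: 1/2214 ≈ 0.00045167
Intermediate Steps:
g = 29 (g = 20 + 9 = 29)
w(f, C) = -3 + C
W(G, M) = 29
k(F) = (-2 + F)*(53 + F)
S(O) = -106 + O² + 51*O
1/S(W((w(-4, -1) + 2)², 13)) = 1/(-106 + 29² + 51*29) = 1/(-106 + 841 + 1479) = 1/2214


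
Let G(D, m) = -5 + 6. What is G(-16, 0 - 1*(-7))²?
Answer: 1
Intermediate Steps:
G(D, m) = 1
G(-16, 0 - 1*(-7))² = 1² = 1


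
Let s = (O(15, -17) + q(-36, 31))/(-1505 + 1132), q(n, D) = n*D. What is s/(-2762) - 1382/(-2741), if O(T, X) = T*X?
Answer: 1420014421/2823849466 ≈ 0.50286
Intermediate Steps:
q(n, D) = D*n
s = 1371/373 (s = (15*(-17) + 31*(-36))/(-1505 + 1132) = (-255 - 1116)/(-373) = -1371*(-1/373) = 1371/373 ≈ 3.6756)
s/(-2762) - 1382/(-2741) = (1371/373)/(-2762) - 1382/(-2741) = (1371/373)*(-1/2762) - 1382*(-1/2741) = -1371/1030226 + 1382/2741 = 1420014421/2823849466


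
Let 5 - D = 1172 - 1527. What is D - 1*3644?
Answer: -3284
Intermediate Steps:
D = 360 (D = 5 - (1172 - 1527) = 5 - 1*(-355) = 5 + 355 = 360)
D - 1*3644 = 360 - 1*3644 = 360 - 3644 = -3284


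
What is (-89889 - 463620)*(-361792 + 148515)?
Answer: 118050738993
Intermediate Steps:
(-89889 - 463620)*(-361792 + 148515) = -553509*(-213277) = 118050738993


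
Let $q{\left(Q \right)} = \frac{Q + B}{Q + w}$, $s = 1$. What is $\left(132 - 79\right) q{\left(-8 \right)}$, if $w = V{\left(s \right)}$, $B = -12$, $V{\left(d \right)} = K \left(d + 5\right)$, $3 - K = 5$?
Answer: $53$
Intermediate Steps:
$K = -2$ ($K = 3 - 5 = -2$)
$V{\left(d \right)} = -10 - 2 d$ ($V{\left(d \right)} = - 2 \left(d + 5\right) = - 2 \left(5 + d\right) = -10 - 2 d$)
$w = -12$ ($w = -10 - 2 = -12$)
$q{\left(Q \right)} = 1$ ($q{\left(Q \right)} = \frac{Q - 12}{Q - 12} = \frac{-12 + Q}{-12 + Q} = 1$)
$\left(132 - 79\right) q{\left(-8 \right)} = \left(132 - 79\right) 1 = 53 \cdot 1 = 53$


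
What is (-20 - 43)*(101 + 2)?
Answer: -6489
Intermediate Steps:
(-20 - 43)*(101 + 2) = -63*103 = -6489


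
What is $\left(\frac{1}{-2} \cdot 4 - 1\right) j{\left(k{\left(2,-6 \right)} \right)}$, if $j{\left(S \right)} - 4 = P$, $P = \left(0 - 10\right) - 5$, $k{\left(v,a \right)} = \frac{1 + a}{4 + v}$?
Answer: $33$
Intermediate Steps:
$k{\left(v,a \right)} = \frac{1 + a}{4 + v}$
$P = -15$ ($P = -10 - 5 = -15$)
$j{\left(S \right)} = -11$ ($j{\left(S \right)} = 4 - 15 = -11$)
$\left(\frac{1}{-2} \cdot 4 - 1\right) j{\left(k{\left(2,-6 \right)} \right)} = \left(\frac{1}{-2} \cdot 4 - 1\right) \left(-11\right) = \left(\left(- \frac{1}{2}\right) 4 - 1\right) \left(-11\right) = \left(-2 - 1\right) \left(-11\right) = \left(-3\right) \left(-11\right) = 33$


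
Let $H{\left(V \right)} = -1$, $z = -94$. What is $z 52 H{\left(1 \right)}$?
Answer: $4888$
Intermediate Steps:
$z 52 H{\left(1 \right)} = \left(-94\right) 52 \left(-1\right) = \left(-4888\right) \left(-1\right) = 4888$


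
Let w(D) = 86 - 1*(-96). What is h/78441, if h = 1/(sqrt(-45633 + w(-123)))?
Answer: -I*sqrt(45451)/3565221891 ≈ -5.9798e-8*I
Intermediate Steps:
w(D) = 182 (w(D) = 86 + 96 = 182)
h = -I*sqrt(45451)/45451 (h = 1/(sqrt(-45633 + 182)) = 1/(sqrt(-45451)) = 1/(I*sqrt(45451)) = -I*sqrt(45451)/45451 ≈ -0.0046906*I)
h/78441 = -I*sqrt(45451)/45451/78441 = -I*sqrt(45451)/45451*(1/78441) = -I*sqrt(45451)/3565221891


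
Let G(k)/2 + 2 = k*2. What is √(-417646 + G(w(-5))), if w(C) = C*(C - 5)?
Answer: 55*I*√138 ≈ 646.1*I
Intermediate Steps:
w(C) = C*(-5 + C)
G(k) = -4 + 4*k (G(k) = -4 + 2*(k*2) = -4 + 2*(2*k) = -4 + 4*k)
√(-417646 + G(w(-5))) = √(-417646 + (-4 + 4*(-5*(-5 - 5)))) = √(-417646 + (-4 + 4*(-5*(-10)))) = √(-417646 + (-4 + 4*50)) = √(-417646 + (-4 + 200)) = √(-417646 + 196) = √(-417450) = 55*I*√138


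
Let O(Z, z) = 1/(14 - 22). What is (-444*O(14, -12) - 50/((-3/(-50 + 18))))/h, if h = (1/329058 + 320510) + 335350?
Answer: -157234881/215815979881 ≈ -0.00072856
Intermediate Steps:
O(Z, z) = -⅛ (O(Z, z) = 1/(-8) = -⅛)
h = 215815979881/329058 (h = (1/329058 + 320510) + 335350 = 105466379581/329058 + 335350 = 215815979881/329058 ≈ 6.5586e+5)
(-444*O(14, -12) - 50/((-3/(-50 + 18))))/h = (-444*(-⅛) - 50/((-3/(-50 + 18))))/(215815979881/329058) = (111/2 - 50/((-3/(-32))))*(329058/215815979881) = (111/2 - 50/((-3*(-1/32))))*(329058/215815979881) = (111/2 - 50/3/32)*(329058/215815979881) = (111/2 - 50*32/3)*(329058/215815979881) = (111/2 - 1600/3)*(329058/215815979881) = -2867/6*329058/215815979881 = -157234881/215815979881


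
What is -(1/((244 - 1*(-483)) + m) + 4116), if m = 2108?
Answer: -11668861/2835 ≈ -4116.0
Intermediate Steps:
-(1/((244 - 1*(-483)) + m) + 4116) = -(1/((244 - 1*(-483)) + 2108) + 4116) = -(1/((244 + 483) + 2108) + 4116) = -(1/(727 + 2108) + 4116) = -(1/2835 + 4116) = -1*11668861/2835 = -11668861/2835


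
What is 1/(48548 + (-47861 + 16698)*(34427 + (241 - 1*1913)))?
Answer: -1/1020695517 ≈ -9.7972e-10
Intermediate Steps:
1/(48548 + (-47861 + 16698)*(34427 + (241 - 1*1913))) = 1/(48548 - 31163*(34427 + (241 - 1913))) = 1/(48548 - 31163*(34427 - 1672)) = 1/(48548 - 31163*32755) = 1/(48548 - 1020744065) = 1/(-1020695517) = -1/1020695517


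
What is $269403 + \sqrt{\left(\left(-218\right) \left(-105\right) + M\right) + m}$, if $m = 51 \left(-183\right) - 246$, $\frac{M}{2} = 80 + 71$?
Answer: $269403 + \sqrt{13613} \approx 2.6952 \cdot 10^{5}$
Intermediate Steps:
$M = 302$ ($M = 2 \left(80 + 71\right) = 2 \cdot 151 = 302$)
$m = -9579$ ($m = -9333 - 246 = -9579$)
$269403 + \sqrt{\left(\left(-218\right) \left(-105\right) + M\right) + m} = 269403 + \sqrt{\left(\left(-218\right) \left(-105\right) + 302\right) - 9579} = 269403 + \sqrt{\left(22890 + 302\right) - 9579} = 269403 + \sqrt{23192 - 9579} = 269403 + \sqrt{13613}$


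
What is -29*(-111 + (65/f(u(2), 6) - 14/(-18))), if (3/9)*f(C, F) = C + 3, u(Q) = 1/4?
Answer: 27028/9 ≈ 3003.1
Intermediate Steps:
u(Q) = 1/4
f(C, F) = 9 + 3*C (f(C, F) = 3*(C + 3) = 3*(3 + C) = 9 + 3*C)
-29*(-111 + (65/f(u(2), 6) - 14/(-18))) = -29*(-111 + (65/(9 + 3*(1/4)) - 14/(-18))) = -29*(-111 + (65/(9 + 3/4) - 14*(-1/18))) = -29*(-111 + (65/(39/4) + 7/9)) = -29*(-111 + (65*(4/39) + 7/9)) = -29*(-111 + (20/3 + 7/9)) = -29*(-111 + 67/9) = -29*(-932/9) = 27028/9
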